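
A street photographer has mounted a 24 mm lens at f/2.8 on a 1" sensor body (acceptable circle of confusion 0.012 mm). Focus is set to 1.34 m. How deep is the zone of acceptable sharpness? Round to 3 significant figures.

Hyperfocal distance H = f²/(N·c) + f = 24²/(2.8 × 0.012) + 24 = 576/0.0336 + 24 ≈ 17166.9 mm ≈ 17.17 m.
Near limit Dn = s·(H − f)/(H + s − 2f) = 1340 × (17166.9 − 24) / (17166.9 + 1340 − 2 × 24) = 1340 × 17142.9 / 18458.9 ≈ 1244.47 mm.
Far limit Df = s·(H − f)/(H − s) = 1340 × (17166.9 − 24) / (17166.9 − 1340) = 1340 × 17142.9 / 15826.9 ≈ 1451.42 mm.
Depth of field = Df − Dn = 1451.42 − 1244.47 ≈ 206.95 mm.

207 mm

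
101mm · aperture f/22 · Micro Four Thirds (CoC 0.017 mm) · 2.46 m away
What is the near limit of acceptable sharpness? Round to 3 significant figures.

2.26 m

Hyperfocal distance H = f²/(N·c) + f = 101²/(22 × 0.017) + 101 = 10201/0.374 + 101 ≈ 27376.4 mm ≈ 27.38 m.
Near limit Dn = s·(H − f)/(H + s − 2f) = 2460 × (27376.4 − 101) / (27376.4 + 2460 − 2 × 101) = 2460 × 27275.4 / 29634.4 ≈ 2264.2 mm ≈ 2.26 m.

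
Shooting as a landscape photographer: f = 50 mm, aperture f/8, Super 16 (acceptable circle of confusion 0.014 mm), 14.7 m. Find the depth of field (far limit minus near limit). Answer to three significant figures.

Hyperfocal distance H = f²/(N·c) + f = 50²/(8 × 0.014) + 50 = 2500/0.112 + 50 ≈ 22371.4 mm ≈ 22.37 m.
Near limit Dn = s·(H − f)/(H + s − 2f) = 14700 × (22371.4 − 50) / (22371.4 + 14700 − 2 × 50) = 14700 × 22321.4 / 36971.4 ≈ 8875 mm.
Far limit Df = s·(H − f)/(H − s) = 14700 × (22371.4 − 50) / (22371.4 − 14700) = 14700 × 22321.4 / 7671.4 ≈ 42772 mm.
Depth of field = Df − Dn = 42772 − 8875 ≈ 33897 mm ≈ 33.9 m.

33.9 m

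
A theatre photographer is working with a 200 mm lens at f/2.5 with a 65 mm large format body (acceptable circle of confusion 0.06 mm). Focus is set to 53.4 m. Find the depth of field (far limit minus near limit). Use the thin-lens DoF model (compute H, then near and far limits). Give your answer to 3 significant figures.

Hyperfocal distance H = f²/(N·c) + f = 200²/(2.5 × 0.06) + 200 = 40000/0.15 + 200 ≈ 266866.7 mm ≈ 266.9 m.
Near limit Dn = s·(H − f)/(H + s − 2f) = 53400 × (266866.7 − 200) / (266866.7 + 53400 − 2 × 200) = 53400 × 266666.7 / 319866.7 ≈ 44519 mm.
Far limit Df = s·(H − f)/(H − s) = 53400 × (266866.7 − 200) / (266866.7 − 53400) = 53400 × 266666.7 / 213466.7 ≈ 66708 mm.
Depth of field = Df − Dn = 66708 − 44519 ≈ 22189 mm ≈ 22.2 m.

22.2 m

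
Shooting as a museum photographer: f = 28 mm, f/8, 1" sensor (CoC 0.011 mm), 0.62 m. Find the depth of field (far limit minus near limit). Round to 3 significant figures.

Hyperfocal distance H = f²/(N·c) + f = 28²/(8 × 0.011) + 28 = 784/0.088 + 28 ≈ 8937.1 mm ≈ 8.937 m.
Near limit Dn = s·(H − f)/(H + s − 2f) = 620 × (8937.1 − 28) / (8937.1 + 620 − 2 × 28) = 620 × 8909.1 / 9501.1 ≈ 581.369 mm.
Far limit Df = s·(H − f)/(H − s) = 620 × (8937.1 − 28) / (8937.1 − 620) = 620 × 8909.1 / 8317.1 ≈ 664.131 mm.
Depth of field = Df − Dn = 664.131 − 581.369 ≈ 82.762 mm.

82.8 mm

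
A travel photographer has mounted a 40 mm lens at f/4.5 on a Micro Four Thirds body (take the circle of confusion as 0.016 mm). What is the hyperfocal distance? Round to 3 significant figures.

22.3 m

Hyperfocal distance H = f²/(N·c) + f = 40²/(4.5 × 0.016) + 40 = 1600/0.072 + 40 ≈ 22262.2 mm ≈ 22.3 m.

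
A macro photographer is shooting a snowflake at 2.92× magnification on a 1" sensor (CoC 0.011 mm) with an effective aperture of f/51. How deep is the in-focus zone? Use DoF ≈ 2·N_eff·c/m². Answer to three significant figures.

At magnification m, DoF ≈ 2·N_eff·c/m² = 2 × 51 × 0.011 / 2.92² = 1.122 / 8.526 ≈ 0.132 mm.

0.132 mm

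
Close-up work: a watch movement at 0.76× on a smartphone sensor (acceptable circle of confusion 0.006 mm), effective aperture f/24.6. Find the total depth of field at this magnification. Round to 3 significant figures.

0.511 mm

At magnification m, DoF ≈ 2·N_eff·c/m² = 2 × 24.6 × 0.006 / 0.76² = 0.2952 / 0.5776 ≈ 0.511 mm.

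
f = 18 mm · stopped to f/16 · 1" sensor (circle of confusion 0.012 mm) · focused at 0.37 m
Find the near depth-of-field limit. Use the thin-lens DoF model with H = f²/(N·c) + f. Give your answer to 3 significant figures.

306 mm

Hyperfocal distance H = f²/(N·c) + f = 18²/(16 × 0.012) + 18 = 324/0.192 + 18 ≈ 1705.5 mm ≈ 1.706 m.
Near limit Dn = s·(H − f)/(H + s − 2f) = 370 × (1705.5 − 18) / (1705.5 + 370 − 2 × 18) = 370 × 1687.5 / 2039.5 ≈ 306.14 mm.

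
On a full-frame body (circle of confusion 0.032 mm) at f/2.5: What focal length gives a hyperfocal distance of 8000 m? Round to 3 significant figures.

From H = f²/(N·c) + f, with f ≪ H: f ≈ √(H·N·c) = √(8000000 × 2.5 × 0.032) = √640000 ≈ 800.0 mm.
The +f correction barely moves this — solving exactly, f² + N·c·f − N·c·H = 0 ⇒ f = (−N·c + √((N·c)² + 4·N·c·H))/2 = (−0.08 + √2560000)/2 ≈ 799.96 mm, so f ≈ 800 mm.

800 mm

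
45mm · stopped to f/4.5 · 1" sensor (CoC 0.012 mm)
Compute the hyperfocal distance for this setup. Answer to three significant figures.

37.5 m

Hyperfocal distance H = f²/(N·c) + f = 45²/(4.5 × 0.012) + 45 = 2025/0.054 + 45 ≈ 37545.0 mm ≈ 37.5 m.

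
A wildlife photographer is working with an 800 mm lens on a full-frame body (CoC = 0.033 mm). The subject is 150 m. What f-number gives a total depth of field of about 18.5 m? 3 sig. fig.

Write h = H − f = f²/(N·c). The thin-lens limits are Dn = s·h/(h + (s−f)) and Df = s·h/(h − (s−f)), so DoF = Df − Dn = 2·s·(s−f)·h / (h² − (s−f)²).
That is a quadratic in h: DoF·h² − 2·s·(s−f)·h − DoF·(s−f)² = 0 ⇒ h = (s−f)·(s + √(s² + DoF²)) / DoF = 149200 × (150000 + √(150000² + 18500²)) / 18500 = 149200 × (150000 + 151137) / 18500 ≈ 2428625 mm.
Then N = f²/(c·h) = 800² / (0.033 × 2428625) = 640000 / 80145 ≈ 7.99.

f/7.99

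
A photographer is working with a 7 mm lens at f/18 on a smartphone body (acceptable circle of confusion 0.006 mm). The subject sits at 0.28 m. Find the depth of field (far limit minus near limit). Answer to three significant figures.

Hyperfocal distance H = f²/(N·c) + f = 7²/(18 × 0.006) + 7 = 49/0.108 + 7 ≈ 460.7 mm ≈ 0.461 m.
Near limit Dn = s·(H − f)/(H + s − 2f) = 280 × (460.7 − 7) / (460.7 + 280 − 2 × 7) = 280 × 453.7 / 726.7 ≈ 174.81 mm.
Far limit Df = s·(H − f)/(H − s) = 280 × (460.7 − 7) / (460.7 − 280) = 280 × 453.7 / 180.7 ≈ 703.01 mm.
Depth of field = Df − Dn = 703.01 − 174.81 ≈ 528.20 mm ≈ 0.528 m.

0.528 m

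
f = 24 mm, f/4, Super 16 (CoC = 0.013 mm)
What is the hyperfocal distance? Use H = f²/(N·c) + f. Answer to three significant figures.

Hyperfocal distance H = f²/(N·c) + f = 24²/(4 × 0.013) + 24 = 576/0.052 + 24 ≈ 11100.9 mm ≈ 11.1 m.

11.1 m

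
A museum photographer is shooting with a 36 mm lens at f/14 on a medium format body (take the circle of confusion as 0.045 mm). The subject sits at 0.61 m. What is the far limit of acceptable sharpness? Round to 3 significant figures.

Hyperfocal distance H = f²/(N·c) + f = 36²/(14 × 0.045) + 36 = 1296/0.63 + 36 ≈ 2093.1 mm ≈ 2.093 m.
Far limit Df = s·(H − f)/(H − s) = 610 × (2093.1 − 36) / (2093.1 − 610) = 610 × 2057.1 / 1483.1 ≈ 846.08 mm ≈ 0.846 m.

0.846 m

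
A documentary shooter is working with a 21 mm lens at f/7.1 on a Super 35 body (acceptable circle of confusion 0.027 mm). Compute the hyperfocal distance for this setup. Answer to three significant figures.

2.32 m

Hyperfocal distance H = f²/(N·c) + f = 21²/(7.1 × 0.027) + 21 = 441/0.1917 + 21 ≈ 2321.5 mm ≈ 2.32 m.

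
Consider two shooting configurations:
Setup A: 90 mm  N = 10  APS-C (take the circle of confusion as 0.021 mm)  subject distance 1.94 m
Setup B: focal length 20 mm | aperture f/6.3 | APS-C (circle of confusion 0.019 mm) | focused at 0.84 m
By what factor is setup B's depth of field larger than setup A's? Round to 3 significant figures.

Setup A: H = 90²/(10×0.021) + 90 ≈ 38661.4 mm; DoF = Df − Dn = 2037.74 − 1851.21 ≈ 186.53 mm.
Setup B: H = 20²/(6.3×0.019) + 20 ≈ 3361.7 mm; DoF = Df − Dn = 1113.15 − 674.49 ≈ 438.66 mm.
Ratio = 438.66 / 186.53 ≈ 2.35.

2.35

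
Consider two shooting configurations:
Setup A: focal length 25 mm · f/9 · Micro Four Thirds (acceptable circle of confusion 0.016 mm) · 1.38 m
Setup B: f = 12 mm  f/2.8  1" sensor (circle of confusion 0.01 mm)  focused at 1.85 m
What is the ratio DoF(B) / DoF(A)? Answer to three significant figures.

1.59

Setup A: H = 25²/(9×0.016) + 25 ≈ 4365.3 mm; DoF = Df − Dn = 2006.37 − 1051.68 ≈ 954.69 mm.
Setup B: H = 12²/(2.8×0.01) + 12 ≈ 5154.9 mm; DoF = Df − Dn = 2878.9 − 1362.9 ≈ 1516.0 mm.
Ratio = 1516.0 / 954.69 ≈ 1.59.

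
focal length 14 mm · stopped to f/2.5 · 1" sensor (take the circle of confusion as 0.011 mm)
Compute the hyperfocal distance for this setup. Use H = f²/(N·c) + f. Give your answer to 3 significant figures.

Hyperfocal distance H = f²/(N·c) + f = 14²/(2.5 × 0.011) + 14 = 196/0.0275 + 14 ≈ 7141.3 mm ≈ 7.14 m.

7.14 m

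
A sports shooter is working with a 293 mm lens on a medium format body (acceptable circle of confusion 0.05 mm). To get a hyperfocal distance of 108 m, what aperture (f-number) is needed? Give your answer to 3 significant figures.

Rearrange H = f²/(N·c) + f for N: N = f² / ((H − f)·c).
N = 293² / ((108000 − 293) × 0.05) = 85849 / 5385 ≈ 15.9.

f/15.9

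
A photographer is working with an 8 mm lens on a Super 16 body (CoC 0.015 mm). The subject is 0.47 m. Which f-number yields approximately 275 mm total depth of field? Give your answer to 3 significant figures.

Write h = H − f = f²/(N·c). The thin-lens limits are Dn = s·h/(h + (s−f)) and Df = s·h/(h − (s−f)), so DoF = Df − Dn = 2·s·(s−f)·h / (h² − (s−f)²).
That is a quadratic in h: DoF·h² − 2·s·(s−f)·h − DoF·(s−f)² = 0 ⇒ h = (s−f)·(s + √(s² + DoF²)) / DoF = 462 × (470 + √(470² + 275²)) / 275 = 462 × (470 + 544.541) / 275 ≈ 1704.4 mm.
Then N = f²/(c·h) = 8² / (0.015 × 1704.4) = 64 / 25.566 ≈ 2.50.

f/2.50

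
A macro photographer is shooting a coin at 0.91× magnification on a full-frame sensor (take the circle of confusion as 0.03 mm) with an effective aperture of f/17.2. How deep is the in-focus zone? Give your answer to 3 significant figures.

At magnification m, DoF ≈ 2·N_eff·c/m² = 2 × 17.2 × 0.03 / 0.91² = 1.032 / 0.8281 ≈ 1.25 mm.

1.25 mm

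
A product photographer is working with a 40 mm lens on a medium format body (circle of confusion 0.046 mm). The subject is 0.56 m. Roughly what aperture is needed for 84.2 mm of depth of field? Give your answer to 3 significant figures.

f/5

Write h = H − f = f²/(N·c). The thin-lens limits are Dn = s·h/(h + (s−f)) and Df = s·h/(h − (s−f)), so DoF = Df − Dn = 2·s·(s−f)·h / (h² − (s−f)²).
That is a quadratic in h: DoF·h² − 2·s·(s−f)·h − DoF·(s−f)² = 0 ⇒ h = (s−f)·(s + √(s² + DoF²)) / DoF = 520 × (560 + √(560² + 84.2²)) / 84.2 = 520 × (560 + 566.295) / 84.2 ≈ 6955.7 mm.
Then N = f²/(c·h) = 40² / (0.046 × 6955.7) = 1600 / 319.96 ≈ 5.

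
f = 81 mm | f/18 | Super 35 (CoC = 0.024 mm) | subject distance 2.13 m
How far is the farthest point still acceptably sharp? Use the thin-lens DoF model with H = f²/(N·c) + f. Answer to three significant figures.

Hyperfocal distance H = f²/(N·c) + f = 81²/(18 × 0.024) + 81 = 6561/0.432 + 81 ≈ 15268.5 mm ≈ 15.27 m.
Far limit Df = s·(H − f)/(H − s) = 2130 × (15268.5 − 81) / (15268.5 − 2130) = 2130 × 15187.5 / 13138.5 ≈ 2462.2 mm ≈ 2.46 m.

2.46 m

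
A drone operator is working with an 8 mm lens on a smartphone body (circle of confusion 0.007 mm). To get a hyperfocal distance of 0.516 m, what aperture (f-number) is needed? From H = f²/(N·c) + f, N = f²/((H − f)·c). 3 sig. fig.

Rearrange H = f²/(N·c) + f for N: N = f² / ((H − f)·c).
N = 8² / ((516 − 8) × 0.007) = 64 / 3.556 ≈ 18.

f/18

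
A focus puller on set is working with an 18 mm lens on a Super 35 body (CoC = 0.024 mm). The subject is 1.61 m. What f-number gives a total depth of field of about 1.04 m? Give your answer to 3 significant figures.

f/2.50

Write h = H − f = f²/(N·c). The thin-lens limits are Dn = s·h/(h + (s−f)) and Df = s·h/(h − (s−f)), so DoF = Df − Dn = 2·s·(s−f)·h / (h² − (s−f)²).
That is a quadratic in h: DoF·h² − 2·s·(s−f)·h − DoF·(s−f)² = 0 ⇒ h = (s−f)·(s + √(s² + DoF²)) / DoF = 1592 × (1610 + √(1610² + 1040²)) / 1040 = 1592 × (1610 + 1916.69) / 1040 ≈ 5398.5 mm.
Then N = f²/(c·h) = 18² / (0.024 × 5398.5) = 324 / 129.57 ≈ 2.50.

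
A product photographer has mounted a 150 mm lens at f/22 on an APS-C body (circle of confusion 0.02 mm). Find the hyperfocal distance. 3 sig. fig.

51.3 m

Hyperfocal distance H = f²/(N·c) + f = 150²/(22 × 0.02) + 150 = 22500/0.44 + 150 ≈ 51286.4 mm ≈ 51.3 m.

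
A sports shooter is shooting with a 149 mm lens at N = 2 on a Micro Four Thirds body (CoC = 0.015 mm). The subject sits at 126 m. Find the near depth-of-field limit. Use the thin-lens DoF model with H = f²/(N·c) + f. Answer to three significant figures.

Hyperfocal distance H = f²/(N·c) + f = 149²/(2 × 0.015) + 149 = 22201/0.03 + 149 ≈ 740182.3 mm ≈ 740.2 m.
Near limit Dn = s·(H − f)/(H + s − 2f) = 126000 × (740182.3 − 149) / (740182.3 + 126000 − 2 × 149) = 126000 × 740033.3 / 865884.3 ≈ 107687 mm ≈ 108 m.

108 m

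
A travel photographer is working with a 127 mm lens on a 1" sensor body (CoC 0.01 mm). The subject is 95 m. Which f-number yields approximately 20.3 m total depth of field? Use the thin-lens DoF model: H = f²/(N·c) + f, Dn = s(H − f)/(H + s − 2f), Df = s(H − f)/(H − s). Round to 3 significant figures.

f/1.80

Write h = H − f = f²/(N·c). The thin-lens limits are Dn = s·h/(h + (s−f)) and Df = s·h/(h − (s−f)), so DoF = Df − Dn = 2·s·(s−f)·h / (h² − (s−f)²).
That is a quadratic in h: DoF·h² − 2·s·(s−f)·h − DoF·(s−f)² = 0 ⇒ h = (s−f)·(s + √(s² + DoF²)) / DoF = 94873 × (95000 + √(95000² + 20300²)) / 20300 = 94873 × (95000 + 97144.7) / 20300 ≈ 897997 mm.
Then N = f²/(c·h) = 127² / (0.01 × 897997) = 16129 / 8980.0 ≈ 1.80.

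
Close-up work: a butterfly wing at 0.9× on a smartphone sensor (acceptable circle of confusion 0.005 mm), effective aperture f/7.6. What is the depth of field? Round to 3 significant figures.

At magnification m, DoF ≈ 2·N_eff·c/m² = 2 × 7.6 × 0.005 / 0.9² = 0.076 / 0.81 ≈ 0.0938 mm.

0.0938 mm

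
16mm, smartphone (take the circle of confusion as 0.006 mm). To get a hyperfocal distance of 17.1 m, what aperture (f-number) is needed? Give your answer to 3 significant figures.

f/2.50

Rearrange H = f²/(N·c) + f for N: N = f² / ((H − f)·c).
N = 16² / ((17100 − 16) × 0.006) = 256 / 102.5 ≈ 2.50.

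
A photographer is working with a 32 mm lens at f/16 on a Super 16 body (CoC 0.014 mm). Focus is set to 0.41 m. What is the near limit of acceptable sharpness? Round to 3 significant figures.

379 mm

Hyperfocal distance H = f²/(N·c) + f = 32²/(16 × 0.014) + 32 = 1024/0.224 + 32 ≈ 4603.4 mm ≈ 4.603 m.
Near limit Dn = s·(H − f)/(H + s − 2f) = 410 × (4603.4 − 32) / (4603.4 + 410 − 2 × 32) = 410 × 4571.4 / 4949.4 ≈ 378.69 mm.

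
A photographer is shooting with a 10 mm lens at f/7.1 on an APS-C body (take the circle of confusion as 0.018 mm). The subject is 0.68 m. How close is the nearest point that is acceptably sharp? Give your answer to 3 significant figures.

366 mm

Hyperfocal distance H = f²/(N·c) + f = 10²/(7.1 × 0.018) + 10 = 100/0.1278 + 10 ≈ 792.5 mm ≈ 0.792 m.
Near limit Dn = s·(H − f)/(H + s − 2f) = 680 × (792.5 − 10) / (792.5 + 680 − 2 × 10) = 680 × 782.5 / 1452.5 ≈ 366.33 mm.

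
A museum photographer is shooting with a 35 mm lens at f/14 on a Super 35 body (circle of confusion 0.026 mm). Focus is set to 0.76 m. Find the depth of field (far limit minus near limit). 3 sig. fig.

Hyperfocal distance H = f²/(N·c) + f = 35²/(14 × 0.026) + 35 = 1225/0.364 + 35 ≈ 3400.4 mm ≈ 3.400 m.
Near limit Dn = s·(H − f)/(H + s − 2f) = 760 × (3400.4 − 35) / (3400.4 + 760 − 2 × 35) = 760 × 3365.4 / 4090.4 ≈ 625.29 mm.
Far limit Df = s·(H − f)/(H − s) = 760 × (3400.4 − 35) / (3400.4 − 760) = 760 × 3365.4 / 2640.4 ≈ 968.68 mm.
Depth of field = Df − Dn = 968.68 − 625.29 ≈ 343.39 mm.

343 mm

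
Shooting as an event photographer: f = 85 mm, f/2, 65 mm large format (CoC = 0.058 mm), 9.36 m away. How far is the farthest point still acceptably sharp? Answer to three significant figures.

Hyperfocal distance H = f²/(N·c) + f = 85²/(2 × 0.058) + 85 = 7225/0.116 + 85 ≈ 62369.5 mm ≈ 62.37 m.
Far limit Df = s·(H − f)/(H − s) = 9360 × (62369.5 − 85) / (62369.5 − 9360) = 9360 × 62284.5 / 53009.5 ≈ 10998 mm ≈ 11.0 m.

11.0 m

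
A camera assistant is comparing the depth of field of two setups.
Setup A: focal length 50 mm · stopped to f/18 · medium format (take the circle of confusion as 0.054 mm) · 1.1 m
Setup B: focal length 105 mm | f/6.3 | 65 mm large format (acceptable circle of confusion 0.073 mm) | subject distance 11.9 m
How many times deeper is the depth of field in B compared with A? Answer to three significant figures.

14.3

Setup A: H = 50²/(18×0.054) + 50 ≈ 2622.0 mm; DoF = Df − Dn = 1858.9 − 781.1 ≈ 1077.8 mm.
Setup B: H = 105²/(6.3×0.073) + 105 ≈ 24077.6 mm; DoF = Df − Dn = 23426 − 7976 ≈ 15450 mm.
Ratio = 15450 / 1077.8 ≈ 14.3.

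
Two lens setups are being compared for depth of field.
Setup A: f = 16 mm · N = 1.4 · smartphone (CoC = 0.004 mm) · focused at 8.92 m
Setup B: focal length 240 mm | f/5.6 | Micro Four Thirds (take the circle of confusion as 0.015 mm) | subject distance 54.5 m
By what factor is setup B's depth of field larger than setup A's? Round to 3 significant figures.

Setup A: H = 16²/(1.4×0.004) + 16 ≈ 45730.3 mm; DoF = Df − Dn = 11077.6 − 7465.8 ≈ 3611.8 mm.
Setup B: H = 240²/(5.6×0.015) + 240 ≈ 685954.3 mm; DoF = Df − Dn = 59183.1 − 50503.7 ≈ 8679.4 mm.
Ratio = 8679.4 / 3611.8 ≈ 2.40.

2.40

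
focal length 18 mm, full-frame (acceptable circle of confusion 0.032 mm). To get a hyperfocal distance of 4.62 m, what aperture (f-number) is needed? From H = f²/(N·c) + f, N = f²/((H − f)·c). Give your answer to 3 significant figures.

f/2.20

Rearrange H = f²/(N·c) + f for N: N = f² / ((H − f)·c).
N = 18² / ((4620 − 18) × 0.032) = 324 / 147.3 ≈ 2.20.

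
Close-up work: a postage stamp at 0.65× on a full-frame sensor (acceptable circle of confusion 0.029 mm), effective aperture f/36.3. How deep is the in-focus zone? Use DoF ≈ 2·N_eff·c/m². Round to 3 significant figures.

4.98 mm

At magnification m, DoF ≈ 2·N_eff·c/m² = 2 × 36.3 × 0.029 / 0.65² = 2.105 / 0.4225 ≈ 4.98 mm.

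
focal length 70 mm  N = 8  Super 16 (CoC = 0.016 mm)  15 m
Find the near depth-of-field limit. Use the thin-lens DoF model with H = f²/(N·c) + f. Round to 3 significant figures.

10.8 m

Hyperfocal distance H = f²/(N·c) + f = 70²/(8 × 0.016) + 70 = 4900/0.128 + 70 ≈ 38351.2 mm ≈ 38.35 m.
Near limit Dn = s·(H − f)/(H + s − 2f) = 15000 × (38351.2 − 70) / (38351.2 + 15000 − 2 × 70) = 15000 × 38281.2 / 53211.2 ≈ 10791 mm ≈ 10.8 m.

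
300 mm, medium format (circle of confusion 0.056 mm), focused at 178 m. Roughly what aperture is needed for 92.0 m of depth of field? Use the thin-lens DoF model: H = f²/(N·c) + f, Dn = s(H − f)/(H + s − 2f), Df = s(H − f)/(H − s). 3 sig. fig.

Write h = H − f = f²/(N·c). The thin-lens limits are Dn = s·h/(h + (s−f)) and Df = s·h/(h − (s−f)), so DoF = Df − Dn = 2·s·(s−f)·h / (h² − (s−f)²).
That is a quadratic in h: DoF·h² − 2·s·(s−f)·h − DoF·(s−f)² = 0 ⇒ h = (s−f)·(s + √(s² + DoF²)) / DoF = 177700 × (178000 + √(178000² + 92000²)) / 92000 = 177700 × (178000 + 200370) / 92000 ≈ 730829 mm.
Then N = f²/(c·h) = 300² / (0.056 × 730829) = 90000 / 40926 ≈ 2.20.

f/2.20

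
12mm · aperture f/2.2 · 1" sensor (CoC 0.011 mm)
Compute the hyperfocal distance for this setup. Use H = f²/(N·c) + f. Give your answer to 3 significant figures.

Hyperfocal distance H = f²/(N·c) + f = 12²/(2.2 × 0.011) + 12 = 144/0.0242 + 12 ≈ 5962.4 mm ≈ 5.96 m.

5.96 m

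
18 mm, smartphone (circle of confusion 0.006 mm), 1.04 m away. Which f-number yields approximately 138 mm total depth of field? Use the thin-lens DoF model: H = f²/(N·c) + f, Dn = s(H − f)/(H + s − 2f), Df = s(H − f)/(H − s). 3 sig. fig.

f/3.49

Write h = H − f = f²/(N·c). The thin-lens limits are Dn = s·h/(h + (s−f)) and Df = s·h/(h − (s−f)), so DoF = Df − Dn = 2·s·(s−f)·h / (h² − (s−f)²).
That is a quadratic in h: DoF·h² − 2·s·(s−f)·h − DoF·(s−f)² = 0 ⇒ h = (s−f)·(s + √(s² + DoF²)) / DoF = 1022 × (1040 + √(1040² + 138²)) / 138 = 1022 × (1040 + 1049.12) / 138 ≈ 15472 mm.
Then N = f²/(c·h) = 18² / (0.006 × 15472) = 324 / 92.829 ≈ 3.49.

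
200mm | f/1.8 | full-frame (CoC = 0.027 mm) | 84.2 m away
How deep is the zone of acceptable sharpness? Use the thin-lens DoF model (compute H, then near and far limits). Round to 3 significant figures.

Hyperfocal distance H = f²/(N·c) + f = 200²/(1.8 × 0.027) + 200 = 40000/0.0486 + 200 ≈ 823245.3 mm ≈ 823.2 m.
Near limit Dn = s·(H − f)/(H + s − 2f) = 84200 × (823245.3 − 200) / (823245.3 + 84200 − 2 × 200) = 84200 × 823045.3 / 907045.3 ≈ 76402 mm.
Far limit Df = s·(H − f)/(H − s) = 84200 × (823245.3 − 200) / (823245.3 − 84200) = 84200 × 823045.3 / 739045.3 ≈ 93770 mm.
Depth of field = Df − Dn = 93770 − 76402 ≈ 17368 mm ≈ 17.4 m.

17.4 m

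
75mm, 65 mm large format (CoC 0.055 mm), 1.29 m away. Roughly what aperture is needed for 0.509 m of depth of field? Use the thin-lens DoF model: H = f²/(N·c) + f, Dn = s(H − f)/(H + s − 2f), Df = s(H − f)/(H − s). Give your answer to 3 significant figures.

f/16

Write h = H − f = f²/(N·c). The thin-lens limits are Dn = s·h/(h + (s−f)) and Df = s·h/(h − (s−f)), so DoF = Df − Dn = 2·s·(s−f)·h / (h² − (s−f)²).
That is a quadratic in h: DoF·h² − 2·s·(s−f)·h − DoF·(s−f)² = 0 ⇒ h = (s−f)·(s + √(s² + DoF²)) / DoF = 1215 × (1290 + √(1290² + 509²)) / 509 = 1215 × (1290 + 1386.79) / 509 ≈ 6389.6 mm.
Then N = f²/(c·h) = 75² / (0.055 × 6389.6) = 5625 / 351.43 ≈ 16.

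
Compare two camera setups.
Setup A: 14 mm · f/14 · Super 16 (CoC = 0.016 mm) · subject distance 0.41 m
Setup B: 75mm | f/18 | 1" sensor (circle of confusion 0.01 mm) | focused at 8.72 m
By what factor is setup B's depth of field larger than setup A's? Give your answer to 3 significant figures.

11.2

Setup A: H = 14²/(14×0.016) + 14 ≈ 889.0 mm; DoF = Df − Dn = 748.96 − 282.26 ≈ 466.70 mm.
Setup B: H = 75²/(18×0.01) + 75 ≈ 31325.0 mm; DoF = Df − Dn = 12054.9 − 6830.4 ≈ 5224.5 mm.
Ratio = 5224.5 / 466.70 ≈ 11.2.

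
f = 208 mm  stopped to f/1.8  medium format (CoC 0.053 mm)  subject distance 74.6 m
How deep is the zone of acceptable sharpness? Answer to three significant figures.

Hyperfocal distance H = f²/(N·c) + f = 208²/(1.8 × 0.053) + 208 = 43264/0.0954 + 208 ≈ 453709.0 mm ≈ 453.7 m.
Near limit Dn = s·(H − f)/(H + s − 2f) = 74600 × (453709.0 − 208) / (453709.0 + 74600 − 2 × 208) = 74600 × 453501.0 / 527893.0 ≈ 64087 mm.
Far limit Df = s·(H − f)/(H − s) = 74600 × (453709.0 − 208) / (453709.0 − 74600) = 74600 × 453501.0 / 379109.0 ≈ 89239 mm.
Depth of field = Df − Dn = 89239 − 64087 ≈ 25152 mm ≈ 25.2 m.

25.2 m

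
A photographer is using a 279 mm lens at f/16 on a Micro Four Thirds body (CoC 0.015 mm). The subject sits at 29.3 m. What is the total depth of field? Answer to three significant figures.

5.29 m

Hyperfocal distance H = f²/(N·c) + f = 279²/(16 × 0.015) + 279 = 77841/0.24 + 279 ≈ 324616.5 mm ≈ 324.6 m.
Near limit Dn = s·(H − f)/(H + s − 2f) = 29300 × (324616.5 − 279) / (324616.5 + 29300 − 2 × 279) = 29300 × 324337.5 / 353358.5 ≈ 26893.6 mm.
Far limit Df = s·(H − f)/(H − s) = 29300 × (324616.5 − 279) / (324616.5 − 29300) = 29300 × 324337.5 / 295316.5 ≈ 32179.3 mm.
Depth of field = Df − Dn = 32179.3 − 26893.6 ≈ 5285.7 mm ≈ 5.29 m.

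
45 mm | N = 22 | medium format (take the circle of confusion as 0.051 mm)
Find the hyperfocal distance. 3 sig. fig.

Hyperfocal distance H = f²/(N·c) + f = 45²/(22 × 0.051) + 45 = 2025/1.122 + 45 ≈ 1849.8 mm ≈ 1.85 m.

1.85 m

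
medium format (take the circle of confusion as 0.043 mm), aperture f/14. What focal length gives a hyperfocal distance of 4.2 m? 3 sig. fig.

From H = f²/(N·c) + f, with f ≪ H: f ≈ √(H·N·c) = √(4200 × 14 × 0.043) = √2528.4 ≈ 50.28 mm.
Exact: f² + N·c·f − N·c·H = 0 ⇒ f = (−N·c + √((N·c)² + 4·N·c·H))/2 = (−0.602 + √10114)/2 ≈ 49.983 mm ≈ 50.0 mm.

50.0 mm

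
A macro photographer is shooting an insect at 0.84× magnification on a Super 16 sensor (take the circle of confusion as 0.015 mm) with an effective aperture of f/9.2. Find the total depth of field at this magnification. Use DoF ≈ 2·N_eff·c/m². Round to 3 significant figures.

0.391 mm

At magnification m, DoF ≈ 2·N_eff·c/m² = 2 × 9.2 × 0.015 / 0.84² = 0.276 / 0.7056 ≈ 0.391 mm.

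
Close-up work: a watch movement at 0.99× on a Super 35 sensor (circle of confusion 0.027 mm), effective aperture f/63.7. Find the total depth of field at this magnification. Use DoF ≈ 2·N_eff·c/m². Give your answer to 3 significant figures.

At magnification m, DoF ≈ 2·N_eff·c/m² = 2 × 63.7 × 0.027 / 0.99² = 3.44 / 0.9801 ≈ 3.51 mm.

3.51 mm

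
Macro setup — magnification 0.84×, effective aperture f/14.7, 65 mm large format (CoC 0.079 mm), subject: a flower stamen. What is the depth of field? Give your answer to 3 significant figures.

At magnification m, DoF ≈ 2·N_eff·c/m² = 2 × 14.7 × 0.079 / 0.84² = 2.323 / 0.7056 ≈ 3.29 mm.

3.29 mm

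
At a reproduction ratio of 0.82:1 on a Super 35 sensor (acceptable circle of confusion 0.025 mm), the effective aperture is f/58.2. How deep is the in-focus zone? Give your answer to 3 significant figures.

4.33 mm

At magnification m, DoF ≈ 2·N_eff·c/m² = 2 × 58.2 × 0.025 / 0.82² = 2.91 / 0.6724 ≈ 4.33 mm.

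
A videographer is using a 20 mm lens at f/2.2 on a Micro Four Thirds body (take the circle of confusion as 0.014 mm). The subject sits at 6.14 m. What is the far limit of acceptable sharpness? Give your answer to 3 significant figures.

Hyperfocal distance H = f²/(N·c) + f = 20²/(2.2 × 0.014) + 20 = 400/0.0308 + 20 ≈ 13007.0 mm ≈ 13.01 m.
Far limit Df = s·(H − f)/(H − s) = 6140 × (13007.0 − 20) / (13007.0 − 6140) = 6140 × 12987.0 / 6867.0 ≈ 11612 mm ≈ 11.6 m.

11.6 m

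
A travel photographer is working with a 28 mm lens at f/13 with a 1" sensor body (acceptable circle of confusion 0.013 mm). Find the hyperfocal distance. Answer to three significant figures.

Hyperfocal distance H = f²/(N·c) + f = 28²/(13 × 0.013) + 28 = 784/0.169 + 28 ≈ 4667.1 mm ≈ 4.67 m.

4.67 m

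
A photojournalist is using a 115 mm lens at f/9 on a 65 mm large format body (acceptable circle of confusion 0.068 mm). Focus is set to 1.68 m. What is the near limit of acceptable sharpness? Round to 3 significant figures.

Hyperfocal distance H = f²/(N·c) + f = 115²/(9 × 0.068) + 115 = 13225/0.612 + 115 ≈ 21724.5 mm ≈ 21.72 m.
Near limit Dn = s·(H − f)/(H + s − 2f) = 1680 × (21724.5 − 115) / (21724.5 + 1680 − 2 × 115) = 1680 × 21609.5 / 23174.5 ≈ 1566.5 mm ≈ 1.57 m.

1.57 m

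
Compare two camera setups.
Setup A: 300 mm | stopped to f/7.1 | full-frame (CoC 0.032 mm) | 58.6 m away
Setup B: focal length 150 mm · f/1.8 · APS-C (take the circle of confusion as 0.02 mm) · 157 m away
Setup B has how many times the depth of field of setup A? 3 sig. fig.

4.77

Setup A: H = 300²/(7.1×0.032) + 300 ≈ 396426.8 mm; DoF = Df − Dn = 68713 − 51082 ≈ 17631 mm.
Setup B: H = 150²/(1.8×0.02) + 150 ≈ 625150.0 mm; DoF = Df − Dn = 209602 − 125504 ≈ 84098 mm.
Ratio = 84098 / 17631 ≈ 4.77.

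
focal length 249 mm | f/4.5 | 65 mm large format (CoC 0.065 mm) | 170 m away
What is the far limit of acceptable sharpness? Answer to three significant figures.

854 m

Hyperfocal distance H = f²/(N·c) + f = 249²/(4.5 × 0.065) + 249 = 62001/0.2925 + 249 ≈ 212218.2 mm ≈ 212.2 m.
Far limit Df = s·(H − f)/(H − s) = 170000 × (212218.2 − 249) / (212218.2 − 170000) = 170000 × 211969.2 / 42218.2 ≈ 853536 mm ≈ 854 m.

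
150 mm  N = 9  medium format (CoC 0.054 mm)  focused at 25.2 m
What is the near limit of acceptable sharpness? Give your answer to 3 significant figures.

Hyperfocal distance H = f²/(N·c) + f = 150²/(9 × 0.054) + 150 = 22500/0.486 + 150 ≈ 46446.3 mm ≈ 46.45 m.
Near limit Dn = s·(H − f)/(H + s − 2f) = 25200 × (46446.3 − 150) / (46446.3 + 25200 − 2 × 150) = 25200 × 46296.3 / 71346.3 ≈ 16352 mm ≈ 16.4 m.

16.4 m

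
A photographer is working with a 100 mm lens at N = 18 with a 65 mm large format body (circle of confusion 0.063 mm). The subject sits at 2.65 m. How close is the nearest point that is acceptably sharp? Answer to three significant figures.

2.06 m

Hyperfocal distance H = f²/(N·c) + f = 100²/(18 × 0.063) + 100 = 10000/1.134 + 100 ≈ 8918.3 mm ≈ 8.918 m.
Near limit Dn = s·(H − f)/(H + s − 2f) = 2650 × (8918.3 − 100) / (8918.3 + 2650 − 2 × 100) = 2650 × 8818.3 / 11368.3 ≈ 2055.6 mm ≈ 2.06 m.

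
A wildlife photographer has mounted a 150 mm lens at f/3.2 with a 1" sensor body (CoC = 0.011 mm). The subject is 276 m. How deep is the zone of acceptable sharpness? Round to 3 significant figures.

Hyperfocal distance H = f²/(N·c) + f = 150²/(3.2 × 0.011) + 150 = 22500/0.0352 + 150 ≈ 639354.5 mm ≈ 639.4 m.
Near limit Dn = s·(H − f)/(H + s − 2f) = 276000 × (639354.5 − 150) / (639354.5 + 276000 − 2 × 150) = 276000 × 639204.5 / 915054.5 ≈ 192798 mm.
Far limit Df = s·(H − f)/(H − s) = 276000 × (639354.5 − 150) / (639354.5 − 276000) = 276000 × 639204.5 / 363354.5 ≈ 485533 mm.
Depth of field = Df − Dn = 485533 − 192798 ≈ 292735 mm ≈ 293 m.

293 m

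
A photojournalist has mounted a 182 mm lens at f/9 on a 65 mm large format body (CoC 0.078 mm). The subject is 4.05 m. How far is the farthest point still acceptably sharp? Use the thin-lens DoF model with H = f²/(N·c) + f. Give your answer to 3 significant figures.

Hyperfocal distance H = f²/(N·c) + f = 182²/(9 × 0.078) + 182 = 33124/0.702 + 182 ≈ 47367.2 mm ≈ 47.37 m.
Far limit Df = s·(H − f)/(H − s) = 4050 × (47367.2 − 182) / (47367.2 − 4050) = 4050 × 47185.2 / 43317.2 ≈ 4411.6 mm ≈ 4.41 m.

4.41 m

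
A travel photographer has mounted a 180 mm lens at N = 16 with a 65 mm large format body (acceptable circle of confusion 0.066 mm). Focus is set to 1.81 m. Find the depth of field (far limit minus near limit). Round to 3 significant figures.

Hyperfocal distance H = f²/(N·c) + f = 180²/(16 × 0.066) + 180 = 32400/1.056 + 180 ≈ 30861.8 mm ≈ 30.86 m.
Near limit Dn = s·(H − f)/(H + s − 2f) = 1810 × (30861.8 − 180) / (30861.8 + 1810 − 2 × 180) = 1810 × 30681.8 / 32311.8 ≈ 1718.69 mm.
Far limit Df = s·(H − f)/(H − s) = 1810 × (30861.8 − 180) / (30861.8 − 1810) = 1810 × 30681.8 / 29051.8 ≈ 1911.55 mm.
Depth of field = Df − Dn = 1911.55 − 1718.69 ≈ 192.86 mm.

193 mm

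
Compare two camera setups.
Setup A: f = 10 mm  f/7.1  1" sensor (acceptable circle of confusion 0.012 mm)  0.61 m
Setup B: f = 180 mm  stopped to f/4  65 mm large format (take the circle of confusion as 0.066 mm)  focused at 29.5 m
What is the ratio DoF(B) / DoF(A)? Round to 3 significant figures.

17.7

Setup A: H = 10²/(7.1×0.012) + 10 ≈ 1183.7 mm; DoF = Df − Dn = 1247.95 − 403.65 ≈ 844.30 mm.
Setup B: H = 180²/(4×0.066) + 180 ≈ 122907.3 mm; DoF = Df − Dn = 38760 − 23811 ≈ 14949 mm.
Ratio = 14949 / 844.30 ≈ 17.7.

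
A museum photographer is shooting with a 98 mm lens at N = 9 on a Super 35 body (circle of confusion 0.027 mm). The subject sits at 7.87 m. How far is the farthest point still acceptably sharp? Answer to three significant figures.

9.80 m

Hyperfocal distance H = f²/(N·c) + f = 98²/(9 × 0.027) + 98 = 9604/0.243 + 98 ≈ 39620.6 mm ≈ 39.62 m.
Far limit Df = s·(H − f)/(H − s) = 7870 × (39620.6 − 98) / (39620.6 − 7870) = 7870 × 39522.6 / 31750.6 ≈ 9796.4 mm ≈ 9.80 m.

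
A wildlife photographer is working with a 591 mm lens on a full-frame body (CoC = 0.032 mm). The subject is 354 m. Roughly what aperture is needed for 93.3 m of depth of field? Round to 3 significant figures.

f/4

Write h = H − f = f²/(N·c). The thin-lens limits are Dn = s·h/(h + (s−f)) and Df = s·h/(h − (s−f)), so DoF = Df − Dn = 2·s·(s−f)·h / (h² − (s−f)²).
That is a quadratic in h: DoF·h² − 2·s·(s−f)·h − DoF·(s−f)² = 0 ⇒ h = (s−f)·(s + √(s² + DoF²)) / DoF = 353409 × (354000 + √(354000² + 93300²)) / 93300 = 353409 × (354000 + 366089) / 93300 ≈ 2727608 mm.
Then N = f²/(c·h) = 591² / (0.032 × 2727608) = 349281 / 87283 ≈ 4.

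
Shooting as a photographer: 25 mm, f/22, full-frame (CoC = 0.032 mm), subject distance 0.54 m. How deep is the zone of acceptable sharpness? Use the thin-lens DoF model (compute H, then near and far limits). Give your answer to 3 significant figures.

Hyperfocal distance H = f²/(N·c) + f = 25²/(22 × 0.032) + 25 = 625/0.704 + 25 ≈ 912.8 mm ≈ 0.913 m.
Near limit Dn = s·(H − f)/(H + s − 2f) = 540 × (912.8 − 25) / (912.8 + 540 − 2 × 25) = 540 × 887.8 / 1402.8 ≈ 341.75 mm.
Far limit Df = s·(H − f)/(H − s) = 540 × (912.8 − 25) / (912.8 − 540) = 540 × 887.8 / 372.8 ≈ 1286.01 mm.
Depth of field = Df − Dn = 1286.01 − 341.75 ≈ 944.26 mm ≈ 0.944 m.

0.944 m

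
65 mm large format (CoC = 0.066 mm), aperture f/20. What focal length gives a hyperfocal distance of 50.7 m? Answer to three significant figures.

258 mm

From H = f²/(N·c) + f, with f ≪ H: f ≈ √(H·N·c) = √(50700 × 20 × 0.066) = √66924 ≈ 258.7 mm.
Exact: f² + N·c·f − N·c·H = 0 ⇒ f = (−N·c + √((N·c)² + 4·N·c·H))/2 = (−1.32 + √267698)/2 ≈ 258.04 mm ≈ 258 mm.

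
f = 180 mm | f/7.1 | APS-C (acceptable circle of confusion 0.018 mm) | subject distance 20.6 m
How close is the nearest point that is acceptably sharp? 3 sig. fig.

19.1 m

Hyperfocal distance H = f²/(N·c) + f = 180²/(7.1 × 0.018) + 180 = 32400/0.1278 + 180 ≈ 253701.1 mm ≈ 253.7 m.
Near limit Dn = s·(H − f)/(H + s − 2f) = 20600 × (253701.1 − 180) / (253701.1 + 20600 − 2 × 180) = 20600 × 253521.1 / 273941.1 ≈ 19064 mm ≈ 19.1 m.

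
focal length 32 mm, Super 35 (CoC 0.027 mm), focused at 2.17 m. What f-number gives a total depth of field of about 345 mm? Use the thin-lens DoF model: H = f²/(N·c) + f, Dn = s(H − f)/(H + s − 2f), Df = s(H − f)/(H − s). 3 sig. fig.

Write h = H − f = f²/(N·c). The thin-lens limits are Dn = s·h/(h + (s−f)) and Df = s·h/(h − (s−f)), so DoF = Df − Dn = 2·s·(s−f)·h / (h² − (s−f)²).
That is a quadratic in h: DoF·h² − 2·s·(s−f)·h − DoF·(s−f)² = 0 ⇒ h = (s−f)·(s + √(s² + DoF²)) / DoF = 2138 × (2170 + √(2170² + 345²)) / 345 = 2138 × (2170 + 2197.25) / 345 ≈ 27064 mm.
Then N = f²/(c·h) = 32² / (0.027 × 27064) = 1024 / 730.74 ≈ 1.40.

f/1.40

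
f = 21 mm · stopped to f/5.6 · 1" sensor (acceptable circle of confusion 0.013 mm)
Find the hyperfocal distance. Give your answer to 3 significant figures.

6.08 m

Hyperfocal distance H = f²/(N·c) + f = 21²/(5.6 × 0.013) + 21 = 441/0.0728 + 21 ≈ 6078.7 mm ≈ 6.08 m.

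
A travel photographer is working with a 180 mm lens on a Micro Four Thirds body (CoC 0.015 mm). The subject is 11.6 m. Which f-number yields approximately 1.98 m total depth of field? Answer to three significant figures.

f/16

Write h = H − f = f²/(N·c). The thin-lens limits are Dn = s·h/(h + (s−f)) and Df = s·h/(h − (s−f)), so DoF = Df − Dn = 2·s·(s−f)·h / (h² − (s−f)²).
That is a quadratic in h: DoF·h² − 2·s·(s−f)·h − DoF·(s−f)² = 0 ⇒ h = (s−f)·(s + √(s² + DoF²)) / DoF = 11420 × (11600 + √(11600² + 1980²)) / 1980 = 11420 × (11600 + 11767.8) / 1980 ≈ 134778 mm.
Then N = f²/(c·h) = 180² / (0.015 × 134778) = 32400 / 2021.7 ≈ 16.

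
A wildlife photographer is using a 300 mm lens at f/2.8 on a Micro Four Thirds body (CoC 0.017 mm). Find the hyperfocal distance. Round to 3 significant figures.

1890 m

Hyperfocal distance H = f²/(N·c) + f = 300²/(2.8 × 0.017) + 300 = 90000/0.0476 + 300 ≈ 1891056.3 mm ≈ 1890 m.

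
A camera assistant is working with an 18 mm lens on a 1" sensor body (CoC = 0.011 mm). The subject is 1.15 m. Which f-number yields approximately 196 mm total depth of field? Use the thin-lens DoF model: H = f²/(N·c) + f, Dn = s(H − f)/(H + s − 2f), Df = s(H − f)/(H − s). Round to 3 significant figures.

f/2.20

Write h = H − f = f²/(N·c). The thin-lens limits are Dn = s·h/(h + (s−f)) and Df = s·h/(h − (s−f)), so DoF = Df − Dn = 2·s·(s−f)·h / (h² − (s−f)²).
That is a quadratic in h: DoF·h² − 2·s·(s−f)·h − DoF·(s−f)² = 0 ⇒ h = (s−f)·(s + √(s² + DoF²)) / DoF = 1132 × (1150 + √(1150² + 196²)) / 196 = 1132 × (1150 + 1166.58) / 196 ≈ 13379 mm.
Then N = f²/(c·h) = 18² / (0.011 × 13379) = 324 / 147.17 ≈ 2.20.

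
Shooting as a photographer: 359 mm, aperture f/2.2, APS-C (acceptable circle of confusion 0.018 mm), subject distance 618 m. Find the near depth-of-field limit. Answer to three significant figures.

519 m

Hyperfocal distance H = f²/(N·c) + f = 359²/(2.2 × 0.018) + 359 = 128881/0.0396 + 359 ≈ 3254929.7 mm ≈ 3255 m.
Near limit Dn = s·(H − f)/(H + s − 2f) = 618000 × (3254929.7 − 359) / (3254929.7 + 618000 − 2 × 359) = 618000 × 3254570.7 / 3872211.7 ≈ 519425 mm ≈ 519 m.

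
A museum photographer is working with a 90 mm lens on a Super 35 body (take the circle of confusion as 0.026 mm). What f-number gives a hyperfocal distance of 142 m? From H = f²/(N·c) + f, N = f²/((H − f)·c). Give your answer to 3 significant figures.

Rearrange H = f²/(N·c) + f for N: N = f² / ((H − f)·c).
N = 90² / ((142000 − 90) × 0.026) = 8100 / 3690 ≈ 2.20.

f/2.20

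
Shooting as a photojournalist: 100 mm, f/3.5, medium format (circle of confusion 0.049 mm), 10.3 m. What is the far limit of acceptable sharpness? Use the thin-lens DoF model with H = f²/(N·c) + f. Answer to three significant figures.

Hyperfocal distance H = f²/(N·c) + f = 100²/(3.5 × 0.049) + 100 = 10000/0.1715 + 100 ≈ 58409.0 mm ≈ 58.41 m.
Far limit Df = s·(H − f)/(H − s) = 10300 × (58409.0 − 100) / (58409.0 − 10300) = 10300 × 58309.0 / 48109.0 ≈ 12484 mm ≈ 12.5 m.

12.5 m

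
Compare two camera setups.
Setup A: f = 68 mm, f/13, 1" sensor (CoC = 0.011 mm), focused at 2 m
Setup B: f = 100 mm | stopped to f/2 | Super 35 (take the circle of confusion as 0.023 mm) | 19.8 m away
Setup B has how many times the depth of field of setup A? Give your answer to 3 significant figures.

15.1

Setup A: H = 68²/(13×0.011) + 68 ≈ 32403.7 mm; DoF = Df − Dn = 2127.09 − 1887.24 ≈ 239.85 mm.
Setup B: H = 100²/(2×0.023) + 100 ≈ 217491.3 mm; DoF = Df − Dn = 21773.1 − 18154.8 ≈ 3618.3 mm.
Ratio = 3618.3 / 239.85 ≈ 15.1.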